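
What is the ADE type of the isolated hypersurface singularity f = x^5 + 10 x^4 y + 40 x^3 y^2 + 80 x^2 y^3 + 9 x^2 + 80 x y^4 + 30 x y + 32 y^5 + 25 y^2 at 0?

A_{4}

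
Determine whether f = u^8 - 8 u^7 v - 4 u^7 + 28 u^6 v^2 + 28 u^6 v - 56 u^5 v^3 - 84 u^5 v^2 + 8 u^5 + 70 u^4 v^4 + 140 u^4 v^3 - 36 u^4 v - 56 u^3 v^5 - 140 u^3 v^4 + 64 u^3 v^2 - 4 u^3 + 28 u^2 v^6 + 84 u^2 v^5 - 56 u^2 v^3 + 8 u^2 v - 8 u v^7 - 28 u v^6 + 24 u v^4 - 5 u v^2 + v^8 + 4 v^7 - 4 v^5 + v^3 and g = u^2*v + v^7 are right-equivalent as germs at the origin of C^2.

No.

The Hessian of f at 0 has rank 0. Corank 2; j^3 = -(u - v)*(2*u - v)^2 has shape L^2 M (L != M), so D-series; mu = 9 gives D_9. The Hessian of g at 0 has rank 0. Corank 2; j^3 = u^2*v has shape L^2 M (L != M), so D-series; mu = 8 gives D_8. f is D_9 but g is D_8, hence not right-equivalent.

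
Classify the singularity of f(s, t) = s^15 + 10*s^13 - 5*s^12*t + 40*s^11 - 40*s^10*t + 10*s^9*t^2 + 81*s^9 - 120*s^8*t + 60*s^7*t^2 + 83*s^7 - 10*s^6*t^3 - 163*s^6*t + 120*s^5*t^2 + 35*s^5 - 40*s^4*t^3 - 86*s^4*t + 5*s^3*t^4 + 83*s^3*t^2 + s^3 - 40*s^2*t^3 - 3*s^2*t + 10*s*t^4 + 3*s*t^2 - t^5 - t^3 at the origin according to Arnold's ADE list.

E_8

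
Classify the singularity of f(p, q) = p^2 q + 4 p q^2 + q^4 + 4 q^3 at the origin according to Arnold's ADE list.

D_5

The Hessian of f at 0 is [[0, 0], [0, 0]] with rank 0, so corank 2. A Groebner basis of the Jacobian ideal J(f) in C{p,q} is {p^3 - 2*p^2 + 8*q^2, p^2/4 + q^3 - q^2, p*q + 2*q^2}; counting standard monomials gives mu = 5. Corank 2; j^3 = q*(p + 2*q)^2 has shape L^2 M (L != M), so D-series; mu = 5 gives D_5.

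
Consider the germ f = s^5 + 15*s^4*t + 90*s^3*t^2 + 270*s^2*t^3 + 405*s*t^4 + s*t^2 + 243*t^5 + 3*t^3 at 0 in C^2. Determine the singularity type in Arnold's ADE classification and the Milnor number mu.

Type D_{6}, Milnor number mu = 6.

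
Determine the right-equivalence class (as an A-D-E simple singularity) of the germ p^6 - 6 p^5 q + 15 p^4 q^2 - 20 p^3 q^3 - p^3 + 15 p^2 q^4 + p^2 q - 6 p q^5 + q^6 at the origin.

The Hessian of f at 0 is [[0, 0], [0, 0]] with rank 0, so corank 2. A Groebner basis of the Jacobian ideal J(f) in C{p,q} is {p*q/6 + q^5, p*q^2, p^2 - p*q}; counting standard monomials gives mu = 7. Corank 2; j^3 = -p^2*(p - q) has shape L^2 M (L != M), so D-series; mu = 7 gives D_7.

D_7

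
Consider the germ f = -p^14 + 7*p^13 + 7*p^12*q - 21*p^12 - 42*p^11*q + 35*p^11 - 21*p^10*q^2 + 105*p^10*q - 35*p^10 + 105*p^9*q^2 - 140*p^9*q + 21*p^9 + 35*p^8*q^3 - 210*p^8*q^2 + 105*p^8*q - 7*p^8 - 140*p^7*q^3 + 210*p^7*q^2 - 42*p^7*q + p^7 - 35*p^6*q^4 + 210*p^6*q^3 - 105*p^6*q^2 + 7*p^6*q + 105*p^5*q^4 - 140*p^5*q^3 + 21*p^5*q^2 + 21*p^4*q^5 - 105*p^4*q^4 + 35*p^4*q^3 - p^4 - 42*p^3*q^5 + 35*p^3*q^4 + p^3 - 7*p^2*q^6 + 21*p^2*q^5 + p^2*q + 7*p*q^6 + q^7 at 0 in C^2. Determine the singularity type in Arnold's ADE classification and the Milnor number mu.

Type D8, Milnor number mu = 8.

The Hessian of f at 0 has rank 0. Corank 2; j^3 = p^2*(p + q) has shape L^2 M (L != M), so D-series; mu = 8 gives D_8.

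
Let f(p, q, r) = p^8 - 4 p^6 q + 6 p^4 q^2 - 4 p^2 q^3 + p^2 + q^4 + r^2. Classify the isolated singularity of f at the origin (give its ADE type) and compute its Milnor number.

The Hessian of f at 0 is [[2, 0, 0], [0, 0, 0], [0, 0, 2]] with rank 2, so corank 1. A Groebner basis of the Jacobian ideal J(f) in C{p,q,r} is {q^3, p, r}; counting standard monomials gives mu = 3. Corank 1: A-series; mu = 3 gives A_3.

Type A3, Milnor number mu = 3.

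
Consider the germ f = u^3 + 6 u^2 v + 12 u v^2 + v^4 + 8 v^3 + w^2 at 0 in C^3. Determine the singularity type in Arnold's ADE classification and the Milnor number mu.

Type E_6, Milnor number mu = 6.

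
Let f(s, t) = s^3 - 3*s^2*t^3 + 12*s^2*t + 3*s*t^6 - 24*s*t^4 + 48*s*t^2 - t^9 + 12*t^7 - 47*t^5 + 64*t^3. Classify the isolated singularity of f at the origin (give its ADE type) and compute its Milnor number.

The Hessian of f at 0 has rank 0. Corank 2; j^3 = (s + 4*t)^3 is a perfect cube, so E-series; the 5-jet and mu = 8 give E_8.

Type E_{8}, Milnor number mu = 8.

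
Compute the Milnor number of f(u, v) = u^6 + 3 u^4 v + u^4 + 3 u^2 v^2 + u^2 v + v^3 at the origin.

The Hessian of f at 0 has rank 0. Corank 2; j^3 = v*(u^2 + v^2) splits into three distinct lines over C (the quadratic factor has nonzero discriminant), so D_4.

4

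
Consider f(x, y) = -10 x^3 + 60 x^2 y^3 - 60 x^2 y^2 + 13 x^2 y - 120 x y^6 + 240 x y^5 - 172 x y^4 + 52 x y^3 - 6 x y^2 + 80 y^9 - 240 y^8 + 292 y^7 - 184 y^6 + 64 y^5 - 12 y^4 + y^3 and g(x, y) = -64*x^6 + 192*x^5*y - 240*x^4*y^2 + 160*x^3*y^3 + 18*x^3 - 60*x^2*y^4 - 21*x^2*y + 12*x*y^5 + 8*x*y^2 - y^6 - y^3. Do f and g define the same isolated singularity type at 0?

No.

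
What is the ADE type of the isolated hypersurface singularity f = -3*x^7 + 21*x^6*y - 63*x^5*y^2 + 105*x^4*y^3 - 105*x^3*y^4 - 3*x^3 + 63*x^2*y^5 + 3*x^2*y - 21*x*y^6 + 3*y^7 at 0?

D8

The Hessian of f at 0 has rank 0. Corank 2; j^3 = -3*x^2*(x - y) has shape L^2 M (L != M), so D-series; mu = 8 gives D_8.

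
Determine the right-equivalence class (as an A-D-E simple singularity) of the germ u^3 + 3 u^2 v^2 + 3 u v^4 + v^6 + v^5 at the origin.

E_{8}

The Hessian of f at 0 has rank 0. Corank 2; j^3 = u^3 is a perfect cube, so E-series; the 5-jet and mu = 8 give E_8.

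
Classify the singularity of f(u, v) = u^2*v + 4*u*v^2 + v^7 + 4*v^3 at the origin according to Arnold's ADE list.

D_8

The Hessian of f at 0 is [[0, 0], [0, 0]] with rank 0, so corank 2. A Groebner basis of the Jacobian ideal J(f) in C{u,v} is {u^2/7 + v^6 - 4*v^2/7, u^3 + 8*v^3, u*v + 2*v^2}; counting standard monomials gives mu = 8. Corank 2; j^3 = v*(u + 2*v)^2 has shape L^2 M (L != M), so D-series; mu = 8 gives D_8.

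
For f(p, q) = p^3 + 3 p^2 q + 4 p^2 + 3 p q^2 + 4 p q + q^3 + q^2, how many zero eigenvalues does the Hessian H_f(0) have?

The Hessian at 0 is [[8, 4], [4, 2]] of rank 1; hence corank 1.

1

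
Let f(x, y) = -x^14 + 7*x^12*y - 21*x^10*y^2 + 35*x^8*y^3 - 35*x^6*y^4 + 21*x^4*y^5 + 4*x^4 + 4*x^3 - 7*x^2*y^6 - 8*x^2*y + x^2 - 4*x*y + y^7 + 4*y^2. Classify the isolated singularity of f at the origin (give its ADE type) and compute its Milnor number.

Type A6, Milnor number mu = 6.

The Hessian of f at 0 has rank 1. Corank 1: A-series; mu = 6 gives A_6.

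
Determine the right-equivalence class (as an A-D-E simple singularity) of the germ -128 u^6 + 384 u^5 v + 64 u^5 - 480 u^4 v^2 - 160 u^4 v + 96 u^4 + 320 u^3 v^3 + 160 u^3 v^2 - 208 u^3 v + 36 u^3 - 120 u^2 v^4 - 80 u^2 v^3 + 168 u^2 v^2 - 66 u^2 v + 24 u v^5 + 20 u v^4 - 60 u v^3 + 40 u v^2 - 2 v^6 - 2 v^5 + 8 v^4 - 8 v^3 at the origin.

D_{7}

The Hessian of f at 0 has rank 0. Corank 2; j^3 = 2*(2*u - v)*(3*u - 2*v)^2 has shape L^2 M (L != M), so D-series; mu = 7 gives D_7.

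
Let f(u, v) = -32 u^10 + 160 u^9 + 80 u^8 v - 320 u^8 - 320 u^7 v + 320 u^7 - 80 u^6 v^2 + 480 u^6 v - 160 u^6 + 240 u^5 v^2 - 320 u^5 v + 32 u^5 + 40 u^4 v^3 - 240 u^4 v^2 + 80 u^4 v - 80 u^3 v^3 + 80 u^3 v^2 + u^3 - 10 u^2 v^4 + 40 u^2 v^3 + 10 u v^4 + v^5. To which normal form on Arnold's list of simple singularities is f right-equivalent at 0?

The Hessian of f at 0 is [[0, 0], [0, 0]] with rank 0, so corank 2. A Groebner basis of the Jacobian ideal J(f) in C{u,v} is {v^5, u*v^3 + v^4/8, u^2}; counting standard monomials gives mu = 8. Corank 2; j^3 = u^3 is a perfect cube, so E-series; the 5-jet and mu = 8 give E_8.

E_8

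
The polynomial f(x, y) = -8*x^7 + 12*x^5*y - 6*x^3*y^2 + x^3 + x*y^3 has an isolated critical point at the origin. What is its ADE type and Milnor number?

The Hessian of f at 0 has rank 0. Corank 2; j^3 = x^3 is a perfect cube, so E-series; the 4-jet and mu = 7 give E_7.

Type E_7, Milnor number mu = 7.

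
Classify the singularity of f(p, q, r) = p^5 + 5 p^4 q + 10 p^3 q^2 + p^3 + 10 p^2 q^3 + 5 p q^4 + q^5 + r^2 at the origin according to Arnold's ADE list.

E_{8}

The Hessian of f at 0 has rank 1. Corank 2; j^3 = p^3 is a perfect cube, so E-series; the 5-jet and mu = 8 give E_8.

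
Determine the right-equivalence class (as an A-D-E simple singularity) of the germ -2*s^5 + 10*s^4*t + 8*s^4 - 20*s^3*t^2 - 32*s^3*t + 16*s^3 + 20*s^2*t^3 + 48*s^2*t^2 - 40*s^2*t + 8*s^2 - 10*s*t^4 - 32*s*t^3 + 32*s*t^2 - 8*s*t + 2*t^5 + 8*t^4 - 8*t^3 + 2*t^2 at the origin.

A_{4}

The Hessian of f at 0 has rank 1. Corank 1: A-series; mu = 4 gives A_4.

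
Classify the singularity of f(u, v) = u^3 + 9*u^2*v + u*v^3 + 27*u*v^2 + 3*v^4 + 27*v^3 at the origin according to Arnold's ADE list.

E7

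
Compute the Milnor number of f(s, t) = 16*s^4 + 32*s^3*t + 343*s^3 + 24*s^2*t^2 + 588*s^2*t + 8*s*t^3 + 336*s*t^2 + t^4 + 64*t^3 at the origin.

The Hessian of f at 0 has rank 0. Corank 2; j^3 = (7*s + 4*t)^3 is a perfect cube, so E-series; the 4-jet and mu = 6 give E_6.

6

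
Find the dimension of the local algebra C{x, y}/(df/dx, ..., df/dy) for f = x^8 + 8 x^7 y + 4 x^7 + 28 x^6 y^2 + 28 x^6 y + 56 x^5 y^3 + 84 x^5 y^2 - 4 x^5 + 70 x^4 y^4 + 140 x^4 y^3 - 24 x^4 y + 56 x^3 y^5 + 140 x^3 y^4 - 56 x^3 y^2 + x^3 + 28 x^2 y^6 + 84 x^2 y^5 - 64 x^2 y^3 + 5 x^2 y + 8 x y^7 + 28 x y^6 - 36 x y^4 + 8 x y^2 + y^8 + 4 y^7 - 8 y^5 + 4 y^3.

9

The Hessian of f at 0 is [[0, 0], [0, 0]] with rank 0, so corank 2. A Groebner basis of the Jacobian ideal J(f) in C{x,y} is {x^2*y^2 - 12*x^2*y + 4*x^2 - 48*x*y^2 + 18*x*y - 48*y^3 + 20*y^2, 7*x^2*y - 5*x^2/2 + x*y^3 + 28*x*y^2 - 11*x*y + 28*y^3 - 12*y^2, -4*x^2*y + 3*x^2/2 - 16*x*y^2 + 13*x*y/2 + y^4 - 16*y^3 + 7*y^2, x^3 + 6*x^2*y + 12*x*y^2 + 8*y^3}; counting standard monomials gives mu = 9. Corank 2; j^3 = (x + y)*(x + 2*y)^2 has shape L^2 M (L != M), so D-series; mu = 9 gives D_9.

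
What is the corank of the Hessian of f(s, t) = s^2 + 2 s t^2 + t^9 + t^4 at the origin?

The Hessian at 0 is [[2, 0], [0, 0]] of rank 1; hence corank 1.

1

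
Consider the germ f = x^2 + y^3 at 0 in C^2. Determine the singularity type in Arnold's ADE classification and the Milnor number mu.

Type A_2, Milnor number mu = 2.

The Hessian of f at 0 is [[2, 0], [0, 0]] with rank 1, so corank 1. A Groebner basis of the Jacobian ideal J(f) in C{x,y} is {y^2, x}; counting standard monomials gives mu = 2. Corank 1: A-series; mu = 2 gives A_2.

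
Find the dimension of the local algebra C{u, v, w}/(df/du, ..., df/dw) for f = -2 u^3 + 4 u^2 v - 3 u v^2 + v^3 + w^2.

4

The Hessian of f at 0 is [[0, 0, 0], [0, 0, 0], [0, 0, 2]] with rank 1, so corank 2. A Groebner basis of the Jacobian ideal J(f) in C{u,v,w} is {v^3, u^2 - 3*v^2/2, u*v - 3*v^2/2, w}; counting standard monomials gives mu = 4. Corank 2; j^3 = -(u - v)*(2*u^2 - 2*u*v + v^2) splits into three distinct lines over C (the quadratic factor has nonzero discriminant), so D_4.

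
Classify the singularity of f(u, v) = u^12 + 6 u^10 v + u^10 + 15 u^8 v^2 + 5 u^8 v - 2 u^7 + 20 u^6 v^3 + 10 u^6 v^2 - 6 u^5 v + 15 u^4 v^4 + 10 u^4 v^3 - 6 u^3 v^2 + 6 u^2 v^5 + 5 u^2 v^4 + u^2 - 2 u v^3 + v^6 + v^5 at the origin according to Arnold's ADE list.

The Hessian of f at 0 is [[2, 0], [0, 0]] with rank 1, so corank 1. A Groebner basis of the Jacobian ideal J(f) in C{u,v} is {-u + v^3, u^2, u*v}; counting standard monomials gives mu = 4. Corank 1: A-series; mu = 4 gives A_4.

A_4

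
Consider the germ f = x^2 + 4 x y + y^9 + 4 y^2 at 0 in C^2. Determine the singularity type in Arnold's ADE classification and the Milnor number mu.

The Hessian of f at 0 is [[2, 4], [4, 8]] with rank 1, so corank 1. A Groebner basis of the Jacobian ideal J(f) in C{x,y} is {y^8, x + 2*y}; counting standard monomials gives mu = 8. Corank 1: A-series; mu = 8 gives A_8.

Type A8, Milnor number mu = 8.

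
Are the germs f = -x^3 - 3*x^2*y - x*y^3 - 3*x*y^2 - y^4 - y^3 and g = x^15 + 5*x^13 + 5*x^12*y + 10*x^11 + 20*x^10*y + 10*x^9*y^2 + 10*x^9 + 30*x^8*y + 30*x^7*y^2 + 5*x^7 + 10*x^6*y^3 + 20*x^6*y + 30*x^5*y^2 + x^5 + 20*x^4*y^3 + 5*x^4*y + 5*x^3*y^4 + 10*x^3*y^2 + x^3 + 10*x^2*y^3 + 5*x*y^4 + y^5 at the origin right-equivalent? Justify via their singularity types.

No.

The Hessian of f at 0 has rank 0. Corank 2; j^3 = -(x + y)^3 is a perfect cube, so E-series; the 4-jet and mu = 7 give E_7. The Hessian of g at 0 has rank 0. Corank 2; j^3 = x^3 is a perfect cube, so E-series; the 5-jet and mu = 8 give E_8. f is E_7 but g is E_8, hence not right-equivalent.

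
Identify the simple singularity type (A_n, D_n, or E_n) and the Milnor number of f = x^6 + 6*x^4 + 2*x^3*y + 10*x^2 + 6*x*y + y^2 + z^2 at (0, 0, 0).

Type A1, Milnor number mu = 1.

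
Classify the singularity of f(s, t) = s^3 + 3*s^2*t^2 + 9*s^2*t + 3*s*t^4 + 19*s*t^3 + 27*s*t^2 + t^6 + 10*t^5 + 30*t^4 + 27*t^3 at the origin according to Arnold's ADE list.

E7

The Hessian of f at 0 has rank 0. Corank 2; j^3 = (s + 3*t)^3 is a perfect cube, so E-series; the 4-jet and mu = 7 give E_7.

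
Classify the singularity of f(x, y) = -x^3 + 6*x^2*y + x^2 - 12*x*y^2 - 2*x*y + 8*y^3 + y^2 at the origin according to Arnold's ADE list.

A2

The Hessian of f at 0 has rank 1. Corank 1: A-series; mu = 2 gives A_2.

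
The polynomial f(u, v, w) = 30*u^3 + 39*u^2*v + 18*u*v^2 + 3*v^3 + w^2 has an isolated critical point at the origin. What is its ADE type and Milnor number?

The Hessian of f at 0 is [[0, 0, 0], [0, 0, 0], [0, 0, 2]] with rank 1, so corank 2. A Groebner basis of the Jacobian ideal J(f) in C{u,v,w} is {v^3, u^2 - 3*v^2/11, u*v + 6*v^2/11, w}; counting standard monomials gives mu = 4. Corank 2; j^3 = 3*(2*u + v)*(5*u^2 + 4*u*v + v^2) splits into three distinct lines over C (the quadratic factor has nonzero discriminant), so D_4.

Type D_{4}, Milnor number mu = 4.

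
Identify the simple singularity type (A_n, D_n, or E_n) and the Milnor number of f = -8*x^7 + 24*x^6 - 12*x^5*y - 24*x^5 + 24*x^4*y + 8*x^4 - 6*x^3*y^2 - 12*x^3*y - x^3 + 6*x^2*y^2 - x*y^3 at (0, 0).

Type E7, Milnor number mu = 7.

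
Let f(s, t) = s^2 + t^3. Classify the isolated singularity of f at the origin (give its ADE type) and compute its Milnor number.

Type A_{2}, Milnor number mu = 2.

The Hessian of f at 0 has rank 1. Corank 1: A-series; mu = 2 gives A_2.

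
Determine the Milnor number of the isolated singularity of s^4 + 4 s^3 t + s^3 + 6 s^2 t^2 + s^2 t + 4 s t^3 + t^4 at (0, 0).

The Hessian of f at 0 has rank 0. Corank 2; j^3 = s^2*(s + t) has shape L^2 M (L != M), so D-series; mu = 5 gives D_5.

5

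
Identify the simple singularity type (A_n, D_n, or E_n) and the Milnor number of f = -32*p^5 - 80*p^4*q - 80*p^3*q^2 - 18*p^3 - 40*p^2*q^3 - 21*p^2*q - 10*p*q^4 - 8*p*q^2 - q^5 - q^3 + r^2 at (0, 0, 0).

The Hessian of f at 0 has rank 1. Corank 2; j^3 = -(2*p + q)*(3*p + q)^2 has shape L^2 M (L != M), so D-series; mu = 6 gives D_6.

Type D_6, Milnor number mu = 6.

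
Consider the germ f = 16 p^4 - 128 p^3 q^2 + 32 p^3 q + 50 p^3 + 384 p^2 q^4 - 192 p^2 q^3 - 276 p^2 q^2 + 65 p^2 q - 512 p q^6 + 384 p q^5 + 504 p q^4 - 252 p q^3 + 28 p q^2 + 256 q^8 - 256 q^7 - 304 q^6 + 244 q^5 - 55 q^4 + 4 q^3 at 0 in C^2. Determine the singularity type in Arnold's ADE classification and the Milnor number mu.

Type D_{5}, Milnor number mu = 5.

The Hessian of f at 0 has rank 0. Corank 2; j^3 = (2*p + q)*(5*p + 2*q)^2 has shape L^2 M (L != M), so D-series; mu = 5 gives D_5.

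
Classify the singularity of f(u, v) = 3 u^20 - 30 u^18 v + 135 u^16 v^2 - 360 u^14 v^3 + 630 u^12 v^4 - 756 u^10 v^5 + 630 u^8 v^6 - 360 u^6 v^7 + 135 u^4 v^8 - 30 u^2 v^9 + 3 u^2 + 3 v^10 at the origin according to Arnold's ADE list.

A_{9}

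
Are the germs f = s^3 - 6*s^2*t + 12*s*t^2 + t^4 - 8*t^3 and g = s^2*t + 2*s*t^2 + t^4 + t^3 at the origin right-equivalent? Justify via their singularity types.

The Hessian of f at 0 has rank 0. Corank 2; j^3 = (s - 2*t)^3 is a perfect cube, so E-series; the 4-jet and mu = 6 give E_6. The Hessian of g at 0 has rank 0. Corank 2; j^3 = t*(s + t)^2 has shape L^2 M (L != M), so D-series; mu = 5 gives D_5. f is E_6 but g is D_5, hence not right-equivalent.

No.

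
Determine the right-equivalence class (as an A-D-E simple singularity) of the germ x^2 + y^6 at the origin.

A5

The Hessian of f at 0 is [[2, 0], [0, 0]] with rank 1, so corank 1. A Groebner basis of the Jacobian ideal J(f) in C{x,y} is {y^5, x}; counting standard monomials gives mu = 5. Corank 1: A-series; mu = 5 gives A_5.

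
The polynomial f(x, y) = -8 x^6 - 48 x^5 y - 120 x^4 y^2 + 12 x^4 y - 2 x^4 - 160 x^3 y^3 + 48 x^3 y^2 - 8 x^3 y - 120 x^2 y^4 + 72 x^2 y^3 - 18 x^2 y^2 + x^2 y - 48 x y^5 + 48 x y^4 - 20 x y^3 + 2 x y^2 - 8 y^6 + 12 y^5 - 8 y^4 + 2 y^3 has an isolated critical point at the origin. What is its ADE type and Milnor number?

Type D4, Milnor number mu = 4.

The Hessian of f at 0 is [[0, 0], [0, 0]] with rank 0, so corank 2. A Groebner basis of the Jacobian ideal J(f) in C{x,y} is {y^3, x^2 + 2*y^2, x*y + y^2}; counting standard monomials gives mu = 4. Corank 2; j^3 = y*(x^2 + 2*x*y + 2*y^2) splits into three distinct lines over C (the quadratic factor has nonzero discriminant), so D_4.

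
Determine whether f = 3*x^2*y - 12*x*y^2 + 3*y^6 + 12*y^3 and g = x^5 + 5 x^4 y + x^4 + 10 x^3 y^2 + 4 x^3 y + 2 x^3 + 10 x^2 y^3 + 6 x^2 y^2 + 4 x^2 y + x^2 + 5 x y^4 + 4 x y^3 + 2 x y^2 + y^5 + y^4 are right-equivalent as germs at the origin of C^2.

No.

The Hessian of f at 0 is [[0, 0], [0, 0]] with rank 0, so corank 2. A Groebner basis of the Jacobian ideal J(f) in C{x,y} is {x^2/6 + y^5 - 2*y^2/3, x^3 - 8*y^3, x*y - 2*y^2}; counting standard monomials gives mu = 7. Corank 2; j^3 = 3*y*(x - 2*y)^2 has shape L^2 M (L != M), so D-series; mu = 7 gives D_7. The Hessian of g at 0 is [[2, 0], [0, 0]] with rank 1, so corank 1. A Groebner basis of the Jacobian ideal J(g) in C{x,y} is {-x/2 + y^3 - y^2/2, x^2, x*y + x/2 + y^2/2}; counting standard monomials gives mu = 4. Corank 1: A-series; mu = 4 gives A_4. f is D_7 but g is A_4, hence not right-equivalent.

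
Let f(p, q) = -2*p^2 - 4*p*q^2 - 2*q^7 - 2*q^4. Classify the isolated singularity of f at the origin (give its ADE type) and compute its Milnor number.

Type A6, Milnor number mu = 6.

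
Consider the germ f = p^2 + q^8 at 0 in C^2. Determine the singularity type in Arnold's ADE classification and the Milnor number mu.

The Hessian of f at 0 has rank 1. Corank 1: A-series; mu = 7 gives A_7.

Type A7, Milnor number mu = 7.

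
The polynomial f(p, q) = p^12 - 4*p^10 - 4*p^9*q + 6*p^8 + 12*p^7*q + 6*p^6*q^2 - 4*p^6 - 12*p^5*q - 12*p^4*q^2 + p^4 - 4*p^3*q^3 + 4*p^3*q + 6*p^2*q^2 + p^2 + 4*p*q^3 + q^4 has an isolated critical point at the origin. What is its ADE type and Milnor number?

Type A3, Milnor number mu = 3.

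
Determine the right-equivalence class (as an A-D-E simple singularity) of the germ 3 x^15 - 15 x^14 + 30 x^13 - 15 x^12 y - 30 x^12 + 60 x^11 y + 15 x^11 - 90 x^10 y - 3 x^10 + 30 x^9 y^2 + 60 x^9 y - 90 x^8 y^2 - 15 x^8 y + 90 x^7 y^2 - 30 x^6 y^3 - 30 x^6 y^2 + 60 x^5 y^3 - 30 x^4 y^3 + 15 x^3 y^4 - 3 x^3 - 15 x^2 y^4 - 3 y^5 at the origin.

E8

The Hessian of f at 0 has rank 0. Corank 2; j^3 = -3*x^3 is a perfect cube, so E-series; the 5-jet and mu = 8 give E_8.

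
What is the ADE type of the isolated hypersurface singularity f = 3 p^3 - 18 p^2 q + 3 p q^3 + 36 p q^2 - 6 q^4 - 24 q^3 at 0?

The Hessian of f at 0 has rank 0. Corank 2; j^3 = 3*(p - 2*q)^3 is a perfect cube, so E-series; the 4-jet and mu = 7 give E_7.

E_{7}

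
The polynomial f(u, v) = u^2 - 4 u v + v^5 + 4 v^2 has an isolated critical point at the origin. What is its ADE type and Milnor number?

Type A_{4}, Milnor number mu = 4.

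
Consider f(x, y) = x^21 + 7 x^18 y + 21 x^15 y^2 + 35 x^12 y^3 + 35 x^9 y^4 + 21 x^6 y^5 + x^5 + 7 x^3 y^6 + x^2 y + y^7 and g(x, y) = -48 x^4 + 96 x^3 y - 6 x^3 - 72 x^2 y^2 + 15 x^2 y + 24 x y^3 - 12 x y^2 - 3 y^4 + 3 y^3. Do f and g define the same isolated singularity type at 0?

The Hessian of f at 0 is [[0, 0], [0, 0]] with rank 0, so corank 2. A Groebner basis of the Jacobian ideal J(f) in C{x,y} is {x^2/7 + y^6, x^3, x*y}; counting standard monomials gives mu = 8. Corank 2; j^3 = x^2*y has shape L^2 M (L != M), so D-series; mu = 8 gives D_8. The Hessian of g at 0 is [[0, 0], [0, 0]] with rank 0, so corank 2. A Groebner basis of the Jacobian ideal J(g) in C{x,y} is {x*y^2 - x*y/8 + y^2/8, -x*y/8 + y^3 + y^2/8, x^2 - 3*x*y/2 + y^2/2}; counting standard monomials gives mu = 5. Corank 2; j^3 = -3*(x - y)^2*(2*x - y) has shape L^2 M (L != M), so D-series; mu = 5 gives D_5. f is D_8 but g is D_5, hence not right-equivalent.

No.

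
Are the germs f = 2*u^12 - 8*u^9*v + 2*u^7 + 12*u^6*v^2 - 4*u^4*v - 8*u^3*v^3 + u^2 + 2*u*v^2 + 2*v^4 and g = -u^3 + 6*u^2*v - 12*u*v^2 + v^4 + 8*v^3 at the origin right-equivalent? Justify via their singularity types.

No.

The Hessian of f at 0 is [[2, 0], [0, 0]] with rank 1, so corank 1. A Groebner basis of the Jacobian ideal J(f) in C{u,v} is {u^2, u*v, u + v^2}; counting standard monomials gives mu = 3. Corank 1: A-series; mu = 3 gives A_3. The Hessian of g at 0 is [[0, 0], [0, 0]] with rank 0, so corank 2. A Groebner basis of the Jacobian ideal J(g) in C{u,v} is {v^3, u^2 - 4*u*v + 4*v^2}; counting standard monomials gives mu = 6. Corank 2; j^3 = -(u - 2*v)^3 is a perfect cube, so E-series; the 4-jet and mu = 6 give E_6. f is A_3 but g is E_6, hence not right-equivalent.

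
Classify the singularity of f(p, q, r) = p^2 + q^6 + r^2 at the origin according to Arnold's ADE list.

A_{5}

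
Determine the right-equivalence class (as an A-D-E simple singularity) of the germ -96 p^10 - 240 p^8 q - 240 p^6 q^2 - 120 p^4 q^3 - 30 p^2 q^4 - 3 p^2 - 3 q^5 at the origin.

The Hessian of f at 0 has rank 1. Corank 1: A-series; mu = 4 gives A_4.

A4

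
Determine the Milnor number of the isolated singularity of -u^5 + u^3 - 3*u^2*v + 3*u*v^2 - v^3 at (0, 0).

8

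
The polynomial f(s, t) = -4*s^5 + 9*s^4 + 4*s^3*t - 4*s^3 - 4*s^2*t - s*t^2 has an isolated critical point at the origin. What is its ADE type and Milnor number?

Type D5, Milnor number mu = 5.

The Hessian of f at 0 has rank 0. Corank 2; j^3 = -s*(2*s + t)^2 has shape L^2 M (L != M), so D-series; mu = 5 gives D_5.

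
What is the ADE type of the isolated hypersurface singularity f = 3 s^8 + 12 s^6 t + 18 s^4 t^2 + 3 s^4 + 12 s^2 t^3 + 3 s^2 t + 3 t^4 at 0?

The Hessian of f at 0 is [[0, 0], [0, 0]] with rank 0, so corank 2. A Groebner basis of the Jacobian ideal J(f) in C{s,t} is {s^3, s^2/4 + t^3, s*t}; counting standard monomials gives mu = 5. Corank 2; j^3 = 3*s^2*t has shape L^2 M (L != M), so D-series; mu = 5 gives D_5.

D_5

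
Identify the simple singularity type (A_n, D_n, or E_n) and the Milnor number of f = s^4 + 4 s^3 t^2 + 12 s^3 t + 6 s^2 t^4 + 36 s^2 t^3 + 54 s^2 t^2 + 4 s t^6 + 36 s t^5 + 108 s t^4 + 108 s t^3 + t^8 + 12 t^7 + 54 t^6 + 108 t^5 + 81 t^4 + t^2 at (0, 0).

The Hessian of f at 0 has rank 1. Corank 1: A-series; mu = 3 gives A_3.

Type A_{3}, Milnor number mu = 3.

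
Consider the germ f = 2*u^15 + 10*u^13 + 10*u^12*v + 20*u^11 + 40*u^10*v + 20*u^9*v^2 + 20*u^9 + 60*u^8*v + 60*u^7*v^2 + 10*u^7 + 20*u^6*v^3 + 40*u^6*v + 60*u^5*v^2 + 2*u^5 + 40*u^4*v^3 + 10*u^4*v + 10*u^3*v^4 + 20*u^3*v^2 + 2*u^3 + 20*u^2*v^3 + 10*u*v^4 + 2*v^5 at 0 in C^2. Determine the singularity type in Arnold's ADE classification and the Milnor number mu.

The Hessian of f at 0 has rank 0. Corank 2; j^3 = 2*u^3 is a perfect cube, so E-series; the 5-jet and mu = 8 give E_8.

Type E_8, Milnor number mu = 8.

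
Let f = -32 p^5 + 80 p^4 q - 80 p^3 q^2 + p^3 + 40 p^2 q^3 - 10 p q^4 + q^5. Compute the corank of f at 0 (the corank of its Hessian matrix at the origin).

Hessian at 0 has rank 0.

2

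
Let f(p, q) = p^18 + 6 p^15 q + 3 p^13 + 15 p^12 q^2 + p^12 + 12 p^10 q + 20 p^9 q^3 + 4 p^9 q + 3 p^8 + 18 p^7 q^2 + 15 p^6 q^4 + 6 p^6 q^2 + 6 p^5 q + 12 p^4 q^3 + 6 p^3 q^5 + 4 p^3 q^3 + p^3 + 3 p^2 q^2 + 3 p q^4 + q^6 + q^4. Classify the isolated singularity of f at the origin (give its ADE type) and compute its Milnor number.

The Hessian of f at 0 has rank 0. Corank 2; j^3 = p^3 is a perfect cube, so E-series; the 4-jet and mu = 6 give E_6.

Type E6, Milnor number mu = 6.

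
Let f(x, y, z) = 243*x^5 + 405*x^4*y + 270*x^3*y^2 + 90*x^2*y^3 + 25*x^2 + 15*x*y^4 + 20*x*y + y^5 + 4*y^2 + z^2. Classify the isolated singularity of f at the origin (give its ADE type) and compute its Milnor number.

Type A_4, Milnor number mu = 4.

The Hessian of f at 0 has rank 2. Corank 1: A-series; mu = 4 gives A_4.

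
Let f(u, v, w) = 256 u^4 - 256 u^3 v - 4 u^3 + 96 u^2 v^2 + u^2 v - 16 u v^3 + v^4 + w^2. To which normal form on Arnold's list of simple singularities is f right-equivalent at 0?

D5

The Hessian of f at 0 has rank 1. Corank 2; j^3 = -u^2*(4*u - v) has shape L^2 M (L != M), so D-series; mu = 5 gives D_5.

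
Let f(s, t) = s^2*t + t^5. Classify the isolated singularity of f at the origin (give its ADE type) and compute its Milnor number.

The Hessian of f at 0 has rank 0. Corank 2; j^3 = s^2*t has shape L^2 M (L != M), so D-series; mu = 6 gives D_6.

Type D_{6}, Milnor number mu = 6.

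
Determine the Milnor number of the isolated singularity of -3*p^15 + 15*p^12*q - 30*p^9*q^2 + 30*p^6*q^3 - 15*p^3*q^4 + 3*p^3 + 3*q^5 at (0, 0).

8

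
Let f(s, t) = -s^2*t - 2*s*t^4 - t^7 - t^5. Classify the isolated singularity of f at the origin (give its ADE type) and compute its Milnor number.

Type D_6, Milnor number mu = 6.

The Hessian of f at 0 has rank 0. Corank 2; j^3 = -s^2*t has shape L^2 M (L != M), so D-series; mu = 6 gives D_6.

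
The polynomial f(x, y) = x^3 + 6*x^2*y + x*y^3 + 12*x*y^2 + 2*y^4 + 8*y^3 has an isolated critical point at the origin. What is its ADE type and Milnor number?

Type E_{7}, Milnor number mu = 7.

The Hessian of f at 0 has rank 0. Corank 2; j^3 = (x + 2*y)^3 is a perfect cube, so E-series; the 4-jet and mu = 7 give E_7.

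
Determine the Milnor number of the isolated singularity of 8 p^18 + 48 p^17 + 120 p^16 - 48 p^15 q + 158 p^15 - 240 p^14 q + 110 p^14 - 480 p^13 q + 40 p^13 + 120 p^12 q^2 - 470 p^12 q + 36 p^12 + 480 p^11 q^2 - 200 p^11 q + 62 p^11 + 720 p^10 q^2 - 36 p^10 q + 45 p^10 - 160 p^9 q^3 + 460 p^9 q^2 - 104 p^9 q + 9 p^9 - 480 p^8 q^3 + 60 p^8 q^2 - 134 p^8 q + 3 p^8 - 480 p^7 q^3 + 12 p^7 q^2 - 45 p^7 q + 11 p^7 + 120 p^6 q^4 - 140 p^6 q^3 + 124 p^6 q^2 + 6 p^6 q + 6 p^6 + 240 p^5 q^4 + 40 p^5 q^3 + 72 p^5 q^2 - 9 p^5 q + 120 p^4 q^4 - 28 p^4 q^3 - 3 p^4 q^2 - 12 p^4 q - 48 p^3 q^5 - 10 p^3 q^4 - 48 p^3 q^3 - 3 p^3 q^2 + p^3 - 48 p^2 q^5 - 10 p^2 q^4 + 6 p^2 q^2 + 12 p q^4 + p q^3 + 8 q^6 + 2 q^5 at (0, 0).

7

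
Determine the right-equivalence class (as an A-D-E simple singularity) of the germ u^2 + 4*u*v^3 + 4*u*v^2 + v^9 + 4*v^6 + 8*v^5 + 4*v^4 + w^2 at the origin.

A8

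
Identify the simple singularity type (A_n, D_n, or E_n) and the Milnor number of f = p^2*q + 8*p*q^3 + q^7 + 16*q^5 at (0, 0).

The Hessian of f at 0 is [[0, 0], [0, 0]] with rank 0, so corank 2. A Groebner basis of the Jacobian ideal J(f) in C{p,q} is {p^2*q^2 + 16*p^2/7 + 64*p*q^2/7, p^3 - 64*p^2/7 - 256*p*q^2/7, p*q/4 + q^3}; counting standard monomials gives mu = 8. Corank 2; j^3 = p^2*q has shape L^2 M (L != M), so D-series; mu = 8 gives D_8.

Type D_8, Milnor number mu = 8.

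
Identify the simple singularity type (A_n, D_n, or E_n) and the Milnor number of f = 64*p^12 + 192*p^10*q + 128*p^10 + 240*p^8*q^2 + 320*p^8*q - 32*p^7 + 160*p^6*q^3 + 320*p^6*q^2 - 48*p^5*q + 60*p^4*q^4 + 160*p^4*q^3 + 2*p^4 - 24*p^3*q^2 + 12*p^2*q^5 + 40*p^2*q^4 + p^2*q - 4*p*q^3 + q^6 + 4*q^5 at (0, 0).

The Hessian of f at 0 is [[0, 0], [0, 0]] with rank 0, so corank 2. A Groebner basis of the Jacobian ideal J(f) in C{p,q} is {p^3, p^2*q + 2*p^2/3 - 4*p*q^2/3, -p*q/2 + q^3}; counting standard monomials gives mu = 7. Corank 2; j^3 = p^2*q has shape L^2 M (L != M), so D-series; mu = 7 gives D_7.

Type D7, Milnor number mu = 7.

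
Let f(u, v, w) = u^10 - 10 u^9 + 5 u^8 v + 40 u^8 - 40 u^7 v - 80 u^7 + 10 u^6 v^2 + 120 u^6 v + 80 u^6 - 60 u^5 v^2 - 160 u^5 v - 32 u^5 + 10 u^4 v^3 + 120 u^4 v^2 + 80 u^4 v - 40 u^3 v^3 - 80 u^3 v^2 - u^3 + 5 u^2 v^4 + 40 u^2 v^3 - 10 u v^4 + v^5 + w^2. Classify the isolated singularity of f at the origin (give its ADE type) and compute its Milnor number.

The Hessian of f at 0 has rank 1. Corank 2; j^3 = -u^3 is a perfect cube, so E-series; the 5-jet and mu = 8 give E_8.

Type E_{8}, Milnor number mu = 8.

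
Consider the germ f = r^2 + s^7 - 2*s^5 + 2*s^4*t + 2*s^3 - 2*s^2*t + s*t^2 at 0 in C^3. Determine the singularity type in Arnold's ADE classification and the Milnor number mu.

The Hessian of f at 0 has rank 1. Corank 2; j^3 = s*(2*s^2 - 2*s*t + t^2) splits into three distinct lines over C (the quadratic factor has nonzero discriminant), so D_4.

Type D_{4}, Milnor number mu = 4.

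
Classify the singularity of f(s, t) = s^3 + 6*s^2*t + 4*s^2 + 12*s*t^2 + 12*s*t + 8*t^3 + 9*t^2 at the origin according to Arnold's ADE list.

A_{2}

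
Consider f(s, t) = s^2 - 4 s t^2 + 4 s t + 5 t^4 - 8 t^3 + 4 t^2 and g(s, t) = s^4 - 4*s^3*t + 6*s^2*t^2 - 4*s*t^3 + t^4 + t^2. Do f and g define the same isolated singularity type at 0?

The Hessian of f at 0 has rank 1. Corank 1: A-series; mu = 3 gives A_3. The Hessian of g at 0 has rank 1. Corank 1: A-series; mu = 3 gives A_3. Both have type A_3, hence right-equivalent.

Yes.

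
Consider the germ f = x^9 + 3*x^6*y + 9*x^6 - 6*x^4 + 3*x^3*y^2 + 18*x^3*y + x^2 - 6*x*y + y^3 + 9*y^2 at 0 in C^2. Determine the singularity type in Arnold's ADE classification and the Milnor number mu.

The Hessian of f at 0 is [[2, -6], [-6, 18]] with rank 1, so corank 1. A Groebner basis of the Jacobian ideal J(f) in C{x,y} is {y^2, x - 3*y}; counting standard monomials gives mu = 2. Corank 1: A-series; mu = 2 gives A_2.

Type A_2, Milnor number mu = 2.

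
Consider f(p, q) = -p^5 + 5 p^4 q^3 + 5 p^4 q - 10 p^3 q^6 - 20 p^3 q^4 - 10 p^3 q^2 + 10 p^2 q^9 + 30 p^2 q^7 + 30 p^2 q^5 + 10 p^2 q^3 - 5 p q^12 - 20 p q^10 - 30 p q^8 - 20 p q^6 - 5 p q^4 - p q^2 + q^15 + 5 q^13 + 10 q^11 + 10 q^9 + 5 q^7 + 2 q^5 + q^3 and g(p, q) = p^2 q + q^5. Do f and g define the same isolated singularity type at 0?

Yes.

The Hessian of f at 0 has rank 0. Corank 2; j^3 = -q^2*(p - q) has shape L^2 M (L != M), so D-series; mu = 6 gives D_6. The Hessian of g at 0 has rank 0. Corank 2; j^3 = p^2*q has shape L^2 M (L != M), so D-series; mu = 6 gives D_6. Both have type D_6, hence right-equivalent.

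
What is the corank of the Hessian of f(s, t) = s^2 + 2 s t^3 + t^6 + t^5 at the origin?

1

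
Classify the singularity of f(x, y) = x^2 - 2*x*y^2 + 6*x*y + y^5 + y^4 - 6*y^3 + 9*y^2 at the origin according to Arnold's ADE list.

The Hessian of f at 0 is [[2, 6], [6, 18]] with rank 1, so corank 1. A Groebner basis of the Jacobian ideal J(f) in C{x,y} is {x^2 + 6*x*y + 9*x + 27*y, -x + y^2 - 3*y}; counting standard monomials gives mu = 4. Corank 1: A-series; mu = 4 gives A_4.

A4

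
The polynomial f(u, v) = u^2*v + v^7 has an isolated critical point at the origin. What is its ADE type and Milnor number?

Type D8, Milnor number mu = 8.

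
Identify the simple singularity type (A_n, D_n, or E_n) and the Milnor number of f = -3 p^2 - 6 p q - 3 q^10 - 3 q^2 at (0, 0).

Type A9, Milnor number mu = 9.

The Hessian of f at 0 has rank 1. Corank 1: A-series; mu = 9 gives A_9.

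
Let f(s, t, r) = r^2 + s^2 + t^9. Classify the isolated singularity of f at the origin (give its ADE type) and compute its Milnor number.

The Hessian of f at 0 has rank 2. Corank 1: A-series; mu = 8 gives A_8.

Type A_{8}, Milnor number mu = 8.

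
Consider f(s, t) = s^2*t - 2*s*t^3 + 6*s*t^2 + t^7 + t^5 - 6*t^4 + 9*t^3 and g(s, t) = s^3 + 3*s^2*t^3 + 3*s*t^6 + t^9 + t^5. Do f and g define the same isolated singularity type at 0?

The Hessian of f at 0 is [[0, 0], [0, 0]] with rank 0, so corank 2. A Groebner basis of the Jacobian ideal J(f) in C{s,t} is {s^2*t^2 + 6*s^2*t + s^2/7 + 188*s*t^2/7 + 192*s*t/7 + 81*t^2, s^3 + 9*s^2*t + s^2/7 + 188*s*t^2/7 + 192*s*t/7 + 81*t^2, -s*t + t^3 - 3*t^2}; counting standard monomials gives mu = 8. Corank 2; j^3 = t*(s + 3*t)^2 has shape L^2 M (L != M), so D-series; mu = 8 gives D_8. The Hessian of g at 0 is [[0, 0], [0, 0]] with rank 0, so corank 2. A Groebner basis of the Jacobian ideal J(g) in C{s,t} is {s^2/2 + s*t^3, t^4, s^3, s^2*t}; counting standard monomials gives mu = 8. Corank 2; j^3 = s^3 is a perfect cube, so E-series; the 5-jet and mu = 8 give E_8. f is D_8 but g is E_8, hence not right-equivalent.

No.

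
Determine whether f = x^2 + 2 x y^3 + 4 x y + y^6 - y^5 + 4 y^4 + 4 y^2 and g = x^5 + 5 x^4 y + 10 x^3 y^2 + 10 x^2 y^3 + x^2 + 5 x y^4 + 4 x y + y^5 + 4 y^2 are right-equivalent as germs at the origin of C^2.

The Hessian of f at 0 has rank 1. Corank 1: A-series; mu = 4 gives A_4. The Hessian of g at 0 has rank 1. Corank 1: A-series; mu = 4 gives A_4. Both have type A_4, hence right-equivalent.

Yes.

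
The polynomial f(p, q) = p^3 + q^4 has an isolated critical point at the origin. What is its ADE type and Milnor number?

The Hessian of f at 0 is [[0, 0], [0, 0]] with rank 0, so corank 2. A Groebner basis of the Jacobian ideal J(f) in C{p,q} is {q^3, p^2}; counting standard monomials gives mu = 6. Corank 2; j^3 = p^3 is a perfect cube, so E-series; the 4-jet and mu = 6 give E_6.

Type E6, Milnor number mu = 6.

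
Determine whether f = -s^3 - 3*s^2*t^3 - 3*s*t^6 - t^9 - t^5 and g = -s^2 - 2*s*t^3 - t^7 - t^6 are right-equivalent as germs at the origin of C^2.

No.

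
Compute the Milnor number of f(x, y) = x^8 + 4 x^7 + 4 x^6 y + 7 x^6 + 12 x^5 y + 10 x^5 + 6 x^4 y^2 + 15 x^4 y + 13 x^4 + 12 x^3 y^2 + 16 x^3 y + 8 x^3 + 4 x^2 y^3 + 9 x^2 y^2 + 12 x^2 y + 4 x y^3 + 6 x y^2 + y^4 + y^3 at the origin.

6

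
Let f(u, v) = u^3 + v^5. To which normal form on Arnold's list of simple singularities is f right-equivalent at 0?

The Hessian of f at 0 has rank 0. Corank 2; j^3 = u^3 is a perfect cube, so E-series; the 5-jet and mu = 8 give E_8.

E_8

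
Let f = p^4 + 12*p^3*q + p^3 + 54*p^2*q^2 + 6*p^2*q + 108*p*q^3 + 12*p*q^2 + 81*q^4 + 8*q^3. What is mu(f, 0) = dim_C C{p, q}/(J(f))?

6

The Hessian of f at 0 is [[0, 0], [0, 0]] with rank 0, so corank 2. A Groebner basis of the Jacobian ideal J(f) in C{p,q} is {q^4, p*q^2 + 7*q^3/3, p^2 + 4*p*q + 4*q^2}; counting standard monomials gives mu = 6. Corank 2; j^3 = (p + 2*q)^3 is a perfect cube, so E-series; the 4-jet and mu = 6 give E_6.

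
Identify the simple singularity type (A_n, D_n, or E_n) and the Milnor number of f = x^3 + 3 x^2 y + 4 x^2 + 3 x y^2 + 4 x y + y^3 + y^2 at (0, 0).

Type A_2, Milnor number mu = 2.

The Hessian of f at 0 has rank 1. Corank 1: A-series; mu = 2 gives A_2.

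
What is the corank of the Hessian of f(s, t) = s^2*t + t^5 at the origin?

Hessian at 0 has rank 0.

2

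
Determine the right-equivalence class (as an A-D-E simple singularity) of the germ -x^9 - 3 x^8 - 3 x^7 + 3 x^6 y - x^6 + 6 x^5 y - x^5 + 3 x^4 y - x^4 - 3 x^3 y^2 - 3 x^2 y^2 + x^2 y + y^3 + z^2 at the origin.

D_{4}

The Hessian of f at 0 has rank 1. Corank 2; j^3 = y*(x^2 + y^2) splits into three distinct lines over C (the quadratic factor has nonzero discriminant), so D_4.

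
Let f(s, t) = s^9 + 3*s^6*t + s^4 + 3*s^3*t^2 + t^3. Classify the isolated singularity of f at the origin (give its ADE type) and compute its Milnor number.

Type E_6, Milnor number mu = 6.

The Hessian of f at 0 has rank 0. Corank 2; j^3 = t^3 is a perfect cube, so E-series; the 4-jet and mu = 6 give E_6.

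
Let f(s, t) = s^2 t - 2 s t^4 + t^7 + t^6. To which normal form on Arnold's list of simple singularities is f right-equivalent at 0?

D7

The Hessian of f at 0 is [[0, 0], [0, 0]] with rank 0, so corank 2. A Groebner basis of the Jacobian ideal J(f) in C{s,t} is {-s*t + t^4, s^3, s^2*t, s^2/6 + s*t^2}; counting standard monomials gives mu = 7. Corank 2; j^3 = s^2*t has shape L^2 M (L != M), so D-series; mu = 7 gives D_7.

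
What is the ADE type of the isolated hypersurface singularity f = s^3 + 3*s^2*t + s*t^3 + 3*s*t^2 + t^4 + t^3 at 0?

E_7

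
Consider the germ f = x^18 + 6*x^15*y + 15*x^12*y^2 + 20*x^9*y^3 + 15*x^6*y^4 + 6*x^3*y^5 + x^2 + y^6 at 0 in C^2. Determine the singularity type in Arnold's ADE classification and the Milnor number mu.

Type A5, Milnor number mu = 5.

The Hessian of f at 0 has rank 1. Corank 1: A-series; mu = 5 gives A_5.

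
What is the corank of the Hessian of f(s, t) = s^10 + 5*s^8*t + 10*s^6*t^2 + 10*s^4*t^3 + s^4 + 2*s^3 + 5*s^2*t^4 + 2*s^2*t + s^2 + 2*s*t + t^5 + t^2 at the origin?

1

The Hessian at 0 is [[2, 2], [2, 2]] of rank 1; hence corank 1.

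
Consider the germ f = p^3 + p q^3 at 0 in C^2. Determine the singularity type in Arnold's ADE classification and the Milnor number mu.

The Hessian of f at 0 has rank 0. Corank 2; j^3 = p^3 is a perfect cube, so E-series; the 4-jet and mu = 7 give E_7.

Type E_{7}, Milnor number mu = 7.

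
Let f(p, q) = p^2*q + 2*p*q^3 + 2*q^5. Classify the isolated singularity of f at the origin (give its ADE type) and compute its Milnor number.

The Hessian of f at 0 is [[0, 0], [0, 0]] with rank 0, so corank 2. A Groebner basis of the Jacobian ideal J(f) in C{p,q} is {p^3, p^2*q, -p^2/4 + p*q^2, p*q + q^3}; counting standard monomials gives mu = 6. Corank 2; j^3 = p^2*q has shape L^2 M (L != M), so D-series; mu = 6 gives D_6.

Type D6, Milnor number mu = 6.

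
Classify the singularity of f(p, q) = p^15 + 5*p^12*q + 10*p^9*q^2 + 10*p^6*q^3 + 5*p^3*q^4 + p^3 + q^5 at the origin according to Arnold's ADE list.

E8

The Hessian of f at 0 has rank 0. Corank 2; j^3 = p^3 is a perfect cube, so E-series; the 5-jet and mu = 8 give E_8.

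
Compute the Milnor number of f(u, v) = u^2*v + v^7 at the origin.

8

The Hessian of f at 0 has rank 0. Corank 2; j^3 = u^2*v has shape L^2 M (L != M), so D-series; mu = 8 gives D_8.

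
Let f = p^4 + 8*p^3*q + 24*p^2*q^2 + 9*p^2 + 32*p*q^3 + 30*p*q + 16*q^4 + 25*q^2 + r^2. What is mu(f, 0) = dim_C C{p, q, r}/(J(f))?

3

The Hessian of f at 0 is [[18, 30, 0], [30, 50, 0], [0, 0, 2]] with rank 2, so corank 1. A Groebner basis of the Jacobian ideal J(f) in C{p,q,r} is {q^3, p + 5*q/3, r}; counting standard monomials gives mu = 3. Corank 1: A-series; mu = 3 gives A_3.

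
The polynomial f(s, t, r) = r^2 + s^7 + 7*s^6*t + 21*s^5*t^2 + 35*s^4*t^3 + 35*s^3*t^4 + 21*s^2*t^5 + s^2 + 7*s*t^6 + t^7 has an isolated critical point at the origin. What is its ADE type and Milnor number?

Type A_6, Milnor number mu = 6.

The Hessian of f at 0 has rank 2. Corank 1: A-series; mu = 6 gives A_6.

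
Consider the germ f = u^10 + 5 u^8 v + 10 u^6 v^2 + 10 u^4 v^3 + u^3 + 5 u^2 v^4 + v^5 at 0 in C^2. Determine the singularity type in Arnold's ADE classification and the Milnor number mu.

Type E_8, Milnor number mu = 8.

The Hessian of f at 0 is [[0, 0], [0, 0]] with rank 0, so corank 2. A Groebner basis of the Jacobian ideal J(f) in C{u,v} is {v^4, u^2}; counting standard monomials gives mu = 8. Corank 2; j^3 = u^3 is a perfect cube, so E-series; the 5-jet and mu = 8 give E_8.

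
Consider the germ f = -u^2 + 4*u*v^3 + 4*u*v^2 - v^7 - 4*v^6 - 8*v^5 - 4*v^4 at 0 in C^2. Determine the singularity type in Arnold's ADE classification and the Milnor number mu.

Type A_{6}, Milnor number mu = 6.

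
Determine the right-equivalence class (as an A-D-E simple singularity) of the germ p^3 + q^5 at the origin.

E8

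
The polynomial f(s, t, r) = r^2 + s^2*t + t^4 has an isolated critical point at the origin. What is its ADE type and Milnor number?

Type D_5, Milnor number mu = 5.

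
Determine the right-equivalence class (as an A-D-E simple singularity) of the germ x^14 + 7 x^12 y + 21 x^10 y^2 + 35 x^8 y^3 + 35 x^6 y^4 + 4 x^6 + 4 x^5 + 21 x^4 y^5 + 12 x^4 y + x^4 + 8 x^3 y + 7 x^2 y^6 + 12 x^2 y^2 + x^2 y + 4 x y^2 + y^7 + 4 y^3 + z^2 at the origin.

D8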